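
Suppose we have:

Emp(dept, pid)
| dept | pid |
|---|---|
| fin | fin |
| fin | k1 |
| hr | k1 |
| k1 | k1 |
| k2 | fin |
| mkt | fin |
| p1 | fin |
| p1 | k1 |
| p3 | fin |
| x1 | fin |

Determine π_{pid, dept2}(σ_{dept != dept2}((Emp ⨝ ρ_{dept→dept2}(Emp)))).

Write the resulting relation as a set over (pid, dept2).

{(fin, fin), (fin, k2), (fin, mkt), (fin, p1), (fin, p3), (fin, x1), (k1, fin), (k1, hr), (k1, k1), (k1, p1)}

ρ[dept→dept2]: schema becomes (dept2, pid); tuples unchanged.
Joining Emp and ρ_{dept→dept2}(Emp) on pid yields {(fin, fin, fin), (fin, fin, k2), (fin, fin, mkt), (fin, fin, p1), (fin, fin, p3), (fin, fin, x1), (fin, k1, fin), (fin, k1, hr), (fin, k1, k1), (fin, k1, p1), (hr, k1, fin), (hr, k1, hr), (hr, k1, k1), (hr, k1, p1), (k1, k1, fin), (k1, k1, hr), (k1, k1, k1), (k1, k1, p1), (k2, fin, fin), (k2, fin, k2), (k2, fin, mkt), (k2, fin, p1), (k2, fin, p3), (k2, fin, x1), (mkt, fin, fin), (mkt, fin, k2), (mkt, fin, mkt), (mkt, fin, p1), (mkt, fin, p3), (mkt, fin, x1), (p1, fin, fin), (p1, fin, k2), (p1, fin, mkt), (p1, fin, p1), (p1, fin, p3), (p1, fin, x1), (p1, k1, fin), (p1, k1, hr), (p1, k1, k1), (p1, k1, p1), (p3, fin, fin), (p3, fin, k2), (p3, fin, mkt), (p3, fin, p1), (p3, fin, p3), (p3, fin, x1), (x1, fin, fin), (x1, fin, k2), (x1, fin, mkt), (x1, fin, p1), (x1, fin, p3), (x1, fin, x1)}.
Selection dept != dept2: {(fin, fin, k2), (fin, fin, mkt), (fin, fin, p1), (fin, fin, p3), (fin, fin, x1), (fin, k1, hr), (fin, k1, k1), (fin, k1, p1), (hr, k1, fin), (hr, k1, k1), (hr, k1, p1), (k1, k1, fin), (k1, k1, hr), (k1, k1, p1), (k2, fin, fin), (k2, fin, mkt), (k2, fin, p1), (k2, fin, p3), (k2, fin, x1), (mkt, fin, fin), (mkt, fin, k2), (mkt, fin, p1), (mkt, fin, p3), (mkt, fin, x1), (p1, fin, fin), (p1, fin, k2), (p1, fin, mkt), (p1, fin, p3), (p1, fin, x1), (p1, k1, fin), (p1, k1, hr), (p1, k1, k1), (p3, fin, fin), (p3, fin, k2), (p3, fin, mkt), (p3, fin, p1), (p3, fin, x1), (x1, fin, fin), (x1, fin, k2), (x1, fin, mkt), (x1, fin, p1), (x1, fin, p3)}
π[pid, dept2]: project onto (pid, dept2) (32 duplicate(s) eliminated) → {(fin, fin), (fin, k2), (fin, mkt), (fin, p1), (fin, p3), (fin, x1), (k1, fin), (k1, hr), (k1, k1), (k1, p1)}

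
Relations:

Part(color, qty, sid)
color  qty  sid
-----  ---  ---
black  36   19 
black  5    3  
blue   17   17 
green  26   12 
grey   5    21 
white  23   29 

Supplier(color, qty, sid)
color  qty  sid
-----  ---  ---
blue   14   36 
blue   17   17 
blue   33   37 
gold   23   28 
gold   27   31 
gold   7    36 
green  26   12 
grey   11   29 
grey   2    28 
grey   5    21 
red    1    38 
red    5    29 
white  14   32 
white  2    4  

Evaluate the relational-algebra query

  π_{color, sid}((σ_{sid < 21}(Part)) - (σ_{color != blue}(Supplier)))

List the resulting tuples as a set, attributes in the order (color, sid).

{(black, 19), (black, 3), (blue, 17)}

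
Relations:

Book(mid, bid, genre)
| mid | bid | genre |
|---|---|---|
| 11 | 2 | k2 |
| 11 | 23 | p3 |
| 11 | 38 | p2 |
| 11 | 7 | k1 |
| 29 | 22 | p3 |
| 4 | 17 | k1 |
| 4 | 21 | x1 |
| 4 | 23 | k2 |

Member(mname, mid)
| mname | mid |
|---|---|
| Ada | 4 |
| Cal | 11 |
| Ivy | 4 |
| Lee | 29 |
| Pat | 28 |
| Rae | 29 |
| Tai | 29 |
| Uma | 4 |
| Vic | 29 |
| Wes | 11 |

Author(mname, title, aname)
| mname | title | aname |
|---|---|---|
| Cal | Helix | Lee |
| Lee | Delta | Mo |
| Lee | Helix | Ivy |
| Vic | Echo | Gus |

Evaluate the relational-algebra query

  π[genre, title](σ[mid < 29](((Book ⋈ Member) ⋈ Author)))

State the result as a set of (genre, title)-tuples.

Book ⋈ Member (natural join on mid): {(11, 2, k2, Cal), (11, 2, k2, Wes), (11, 23, p3, Cal), (11, 23, p3, Wes), (11, 38, p2, Cal), (11, 38, p2, Wes), (11, 7, k1, Cal), (11, 7, k1, Wes), (29, 22, p3, Lee), (29, 22, p3, Rae), (29, 22, p3, Tai), (29, 22, p3, Vic), (4, 17, k1, Ada), (4, 17, k1, Ivy), (4, 17, k1, Uma), (4, 21, x1, Ada), (4, 21, x1, Ivy), (4, 21, x1, Uma), (4, 23, k2, Ada), (4, 23, k2, Ivy), (4, 23, k2, Uma)}
(Book ⋈ Member) ⋈ Author (natural join on mname): {(11, 2, k2, Cal, Helix, Lee), (11, 23, p3, Cal, Helix, Lee), (11, 38, p2, Cal, Helix, Lee), (11, 7, k1, Cal, Helix, Lee), (29, 22, p3, Lee, Delta, Mo), (29, 22, p3, Lee, Helix, Ivy), (29, 22, p3, Vic, Echo, Gus)}
Selection mid < 29: {(11, 2, k2, Cal, Helix, Lee), (11, 23, p3, Cal, Helix, Lee), (11, 38, p2, Cal, Helix, Lee), (11, 7, k1, Cal, Helix, Lee)}
Keep only column(s) genre, title: {(k1, Helix), (k2, Helix), (p2, Helix), (p3, Helix)}

{(k1, Helix), (k2, Helix), (p2, Helix), (p3, Helix)}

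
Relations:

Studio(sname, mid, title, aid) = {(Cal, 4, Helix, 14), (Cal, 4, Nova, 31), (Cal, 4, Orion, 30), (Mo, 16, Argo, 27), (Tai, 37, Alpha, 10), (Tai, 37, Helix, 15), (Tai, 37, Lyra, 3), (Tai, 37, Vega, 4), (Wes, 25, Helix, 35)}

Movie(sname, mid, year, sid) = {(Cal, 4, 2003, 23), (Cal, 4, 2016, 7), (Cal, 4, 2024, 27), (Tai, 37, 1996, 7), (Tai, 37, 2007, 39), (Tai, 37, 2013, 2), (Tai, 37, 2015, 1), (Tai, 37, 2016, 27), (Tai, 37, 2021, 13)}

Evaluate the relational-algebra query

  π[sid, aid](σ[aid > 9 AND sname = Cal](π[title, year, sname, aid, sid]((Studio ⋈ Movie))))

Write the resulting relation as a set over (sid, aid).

Natural join on sname, mid: {(Cal, 4, Helix, 14, 2003, 23), (Cal, 4, Helix, 14, 2016, 7), (Cal, 4, Helix, 14, 2024, 27), (Cal, 4, Nova, 31, 2003, 23), (Cal, 4, Nova, 31, 2016, 7), (Cal, 4, Nova, 31, 2024, 27), (Cal, 4, Orion, 30, 2003, 23), (Cal, 4, Orion, 30, 2016, 7), (Cal, 4, Orion, 30, 2024, 27), (Tai, 37, Alpha, 10, 1996, 7), (Tai, 37, Alpha, 10, 2007, 39), (Tai, 37, Alpha, 10, 2013, 2), (Tai, 37, Alpha, 10, 2015, 1), (Tai, 37, Alpha, 10, 2016, 27), (Tai, 37, Alpha, 10, 2021, 13), (Tai, 37, Helix, 15, 1996, 7), (Tai, 37, Helix, 15, 2007, 39), (Tai, 37, Helix, 15, 2013, 2), (Tai, 37, Helix, 15, 2015, 1), (Tai, 37, Helix, 15, 2016, 27), (Tai, 37, Helix, 15, 2021, 13), (Tai, 37, Lyra, 3, 1996, 7), (Tai, 37, Lyra, 3, 2007, 39), (Tai, 37, Lyra, 3, 2013, 2), (Tai, 37, Lyra, 3, 2015, 1), (Tai, 37, Lyra, 3, 2016, 27), (Tai, 37, Lyra, 3, 2021, 13), (Tai, 37, Vega, 4, 1996, 7), (Tai, 37, Vega, 4, 2007, 39), (Tai, 37, Vega, 4, 2013, 2), (Tai, 37, Vega, 4, 2015, 1), (Tai, 37, Vega, 4, 2016, 27), (Tai, 37, Vega, 4, 2021, 13)}
π[title, year, sname, aid, sid]: project onto (title, year, sname, aid, sid) → {(Alpha, 1996, Tai, 10, 7), (Alpha, 2007, Tai, 10, 39), (Alpha, 2013, Tai, 10, 2), (Alpha, 2015, Tai, 10, 1), (Alpha, 2016, Tai, 10, 27), (Alpha, 2021, Tai, 10, 13), (Helix, 1996, Tai, 15, 7), (Helix, 2003, Cal, 14, 23), (Helix, 2007, Tai, 15, 39), (Helix, 2013, Tai, 15, 2), (Helix, 2015, Tai, 15, 1), (Helix, 2016, Cal, 14, 7), (Helix, 2016, Tai, 15, 27), (Helix, 2021, Tai, 15, 13), (Helix, 2024, Cal, 14, 27), (Lyra, 1996, Tai, 3, 7), (Lyra, 2007, Tai, 3, 39), (Lyra, 2013, Tai, 3, 2), (Lyra, 2015, Tai, 3, 1), (Lyra, 2016, Tai, 3, 27), (Lyra, 2021, Tai, 3, 13), (Nova, 2003, Cal, 31, 23), (Nova, 2016, Cal, 31, 7), (Nova, 2024, Cal, 31, 27), (Orion, 2003, Cal, 30, 23), (Orion, 2016, Cal, 30, 7), (Orion, 2024, Cal, 30, 27), (Vega, 1996, Tai, 4, 7), (Vega, 2007, Tai, 4, 39), (Vega, 2013, Tai, 4, 2), (Vega, 2015, Tai, 4, 1), (Vega, 2016, Tai, 4, 27), (Vega, 2021, Tai, 4, 13)}
σ[aid > 9 AND sname = Cal]: keep tuples satisfying aid > 9 AND sname = Cal → {(Helix, 2003, Cal, 14, 23), (Helix, 2016, Cal, 14, 7), (Helix, 2024, Cal, 14, 27), (Nova, 2003, Cal, 31, 23), (Nova, 2016, Cal, 31, 7), (Nova, 2024, Cal, 31, 27), (Orion, 2003, Cal, 30, 23), (Orion, 2016, Cal, 30, 7), (Orion, 2024, Cal, 30, 27)}
π[sid, aid]: project onto (sid, aid) → {(23, 14), (23, 30), (23, 31), (27, 14), (27, 30), (27, 31), (7, 14), (7, 30), (7, 31)}

{(23, 14), (23, 30), (23, 31), (27, 14), (27, 30), (27, 31), (7, 14), (7, 30), (7, 31)}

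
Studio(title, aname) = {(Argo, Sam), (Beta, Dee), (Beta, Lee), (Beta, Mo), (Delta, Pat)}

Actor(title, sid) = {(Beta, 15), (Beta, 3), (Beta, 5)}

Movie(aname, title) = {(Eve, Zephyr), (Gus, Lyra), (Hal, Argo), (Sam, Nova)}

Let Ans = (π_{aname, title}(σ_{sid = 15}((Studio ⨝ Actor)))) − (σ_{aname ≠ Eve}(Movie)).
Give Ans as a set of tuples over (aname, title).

Joining Studio and Actor on title yields {(Beta, Dee, 15), (Beta, Dee, 3), (Beta, Dee, 5), (Beta, Lee, 15), (Beta, Lee, 3), (Beta, Lee, 5), (Beta, Mo, 15), (Beta, Mo, 3), (Beta, Mo, 5)}.
Apply σ_{sid = 15}; surviving tuples: {(Beta, Dee, 15), (Beta, Lee, 15), (Beta, Mo, 15)}
π_{aname, title} gives {(Dee, Beta), (Lee, Beta), (Mo, Beta)}.
Apply σ_{aname ≠ Eve}; surviving tuples: {(Gus, Lyra), (Hal, Argo), (Sam, Nova)}
Taking the difference: {(Dee, Beta), (Lee, Beta), (Mo, Beta)}

{(Dee, Beta), (Lee, Beta), (Mo, Beta)}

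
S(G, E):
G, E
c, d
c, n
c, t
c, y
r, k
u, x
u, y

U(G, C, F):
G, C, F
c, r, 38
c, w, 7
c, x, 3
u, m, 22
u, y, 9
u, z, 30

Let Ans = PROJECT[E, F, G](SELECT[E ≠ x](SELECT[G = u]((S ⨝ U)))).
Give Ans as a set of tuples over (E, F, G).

Joining S and U on G yields {(c, d, r, 38), (c, d, w, 7), (c, d, x, 3), (c, n, r, 38), (c, n, w, 7), (c, n, x, 3), (c, t, r, 38), (c, t, w, 7), (c, t, x, 3), (c, y, r, 38), (c, y, w, 7), (c, y, x, 3), (u, x, m, 22), (u, x, y, 9), (u, x, z, 30), (u, y, m, 22), (u, y, y, 9), (u, y, z, 30)}.
Selection G = u: {(u, x, m, 22), (u, x, y, 9), (u, x, z, 30), (u, y, m, 22), (u, y, y, 9), (u, y, z, 30)}
Selection E ≠ x: {(u, y, m, 22), (u, y, y, 9), (u, y, z, 30)}
π[E, F, G]: project onto (E, F, G) → {(y, 22, u), (y, 30, u), (y, 9, u)}

{(y, 22, u), (y, 30, u), (y, 9, u)}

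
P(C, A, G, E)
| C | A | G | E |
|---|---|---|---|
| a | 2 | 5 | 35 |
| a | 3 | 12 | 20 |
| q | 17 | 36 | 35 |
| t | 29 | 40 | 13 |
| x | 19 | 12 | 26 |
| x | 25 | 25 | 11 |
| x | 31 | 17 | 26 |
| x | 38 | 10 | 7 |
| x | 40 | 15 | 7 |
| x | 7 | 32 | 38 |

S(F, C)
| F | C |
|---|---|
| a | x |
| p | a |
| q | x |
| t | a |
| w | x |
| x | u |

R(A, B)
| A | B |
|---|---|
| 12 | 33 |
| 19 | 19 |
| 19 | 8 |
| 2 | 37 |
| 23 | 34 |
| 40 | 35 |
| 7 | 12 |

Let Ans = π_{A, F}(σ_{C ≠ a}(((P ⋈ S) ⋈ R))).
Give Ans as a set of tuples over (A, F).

{(19, a), (19, q), (19, w), (40, a), (40, q), (40, w), (7, a), (7, q), (7, w)}

P ⋈ S (natural join on C): {(a, 2, 5, 35, p), (a, 2, 5, 35, t), (a, 3, 12, 20, p), (a, 3, 12, 20, t), (x, 19, 12, 26, a), (x, 19, 12, 26, q), (x, 19, 12, 26, w), (x, 25, 25, 11, a), (x, 25, 25, 11, q), (x, 25, 25, 11, w), (x, 31, 17, 26, a), (x, 31, 17, 26, q), (x, 31, 17, 26, w), (x, 38, 10, 7, a), (x, 38, 10, 7, q), (x, 38, 10, 7, w), (x, 40, 15, 7, a), (x, 40, 15, 7, q), (x, 40, 15, 7, w), (x, 7, 32, 38, a), (x, 7, 32, 38, q), (x, 7, 32, 38, w)}
(P ⋈ S) ⋈ R (natural join on A): {(a, 2, 5, 35, p, 37), (a, 2, 5, 35, t, 37), (x, 19, 12, 26, a, 19), (x, 19, 12, 26, a, 8), (x, 19, 12, 26, q, 19), (x, 19, 12, 26, q, 8), (x, 19, 12, 26, w, 19), (x, 19, 12, 26, w, 8), (x, 40, 15, 7, a, 35), (x, 40, 15, 7, q, 35), (x, 40, 15, 7, w, 35), (x, 7, 32, 38, a, 12), (x, 7, 32, 38, q, 12), (x, 7, 32, 38, w, 12)}
Apply σ_{C ≠ a}; surviving tuples: {(x, 19, 12, 26, a, 19), (x, 19, 12, 26, a, 8), (x, 19, 12, 26, q, 19), (x, 19, 12, 26, q, 8), (x, 19, 12, 26, w, 19), (x, 19, 12, 26, w, 8), (x, 40, 15, 7, a, 35), (x, 40, 15, 7, q, 35), (x, 40, 15, 7, w, 35), (x, 7, 32, 38, a, 12), (x, 7, 32, 38, q, 12), (x, 7, 32, 38, w, 12)}
π[A, F]: project onto (A, F) (3 duplicate(s) eliminated) → {(19, a), (19, q), (19, w), (40, a), (40, q), (40, w), (7, a), (7, q), (7, w)}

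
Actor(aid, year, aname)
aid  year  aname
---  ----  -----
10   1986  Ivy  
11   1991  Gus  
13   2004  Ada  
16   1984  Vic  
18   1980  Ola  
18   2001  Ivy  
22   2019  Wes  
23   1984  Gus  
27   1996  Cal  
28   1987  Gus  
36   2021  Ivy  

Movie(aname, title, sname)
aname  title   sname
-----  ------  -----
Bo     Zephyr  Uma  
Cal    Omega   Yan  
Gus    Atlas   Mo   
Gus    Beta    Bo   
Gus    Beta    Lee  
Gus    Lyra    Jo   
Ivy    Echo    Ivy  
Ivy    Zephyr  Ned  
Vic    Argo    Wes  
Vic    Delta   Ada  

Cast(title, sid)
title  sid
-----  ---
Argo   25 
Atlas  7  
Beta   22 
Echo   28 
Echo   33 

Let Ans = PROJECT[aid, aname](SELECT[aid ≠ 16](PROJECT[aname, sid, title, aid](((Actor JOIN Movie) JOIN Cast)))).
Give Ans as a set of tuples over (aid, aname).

{(10, Ivy), (11, Gus), (18, Ivy), (23, Gus), (28, Gus), (36, Ivy)}

Natural join on aname: {(10, 1986, Ivy, Echo, Ivy), (10, 1986, Ivy, Zephyr, Ned), (11, 1991, Gus, Atlas, Mo), (11, 1991, Gus, Beta, Bo), (11, 1991, Gus, Beta, Lee), (11, 1991, Gus, Lyra, Jo), (16, 1984, Vic, Argo, Wes), (16, 1984, Vic, Delta, Ada), (18, 2001, Ivy, Echo, Ivy), (18, 2001, Ivy, Zephyr, Ned), (23, 1984, Gus, Atlas, Mo), (23, 1984, Gus, Beta, Bo), (23, 1984, Gus, Beta, Lee), (23, 1984, Gus, Lyra, Jo), (27, 1996, Cal, Omega, Yan), (28, 1987, Gus, Atlas, Mo), (28, 1987, Gus, Beta, Bo), (28, 1987, Gus, Beta, Lee), (28, 1987, Gus, Lyra, Jo), (36, 2021, Ivy, Echo, Ivy), (36, 2021, Ivy, Zephyr, Ned)}
Natural join on title: {(10, 1986, Ivy, Echo, Ivy, 28), (10, 1986, Ivy, Echo, Ivy, 33), (11, 1991, Gus, Atlas, Mo, 7), (11, 1991, Gus, Beta, Bo, 22), (11, 1991, Gus, Beta, Lee, 22), (16, 1984, Vic, Argo, Wes, 25), (18, 2001, Ivy, Echo, Ivy, 28), (18, 2001, Ivy, Echo, Ivy, 33), (23, 1984, Gus, Atlas, Mo, 7), (23, 1984, Gus, Beta, Bo, 22), (23, 1984, Gus, Beta, Lee, 22), (28, 1987, Gus, Atlas, Mo, 7), (28, 1987, Gus, Beta, Bo, 22), (28, 1987, Gus, Beta, Lee, 22), (36, 2021, Ivy, Echo, Ivy, 28), (36, 2021, Ivy, Echo, Ivy, 33)}
π_{aname, sid, title, aid} gives {(Gus, 22, Beta, 11), (Gus, 22, Beta, 23), (Gus, 22, Beta, 28), (Gus, 7, Atlas, 11), (Gus, 7, Atlas, 23), (Gus, 7, Atlas, 28), (Ivy, 28, Echo, 10), (Ivy, 28, Echo, 18), (Ivy, 28, Echo, 36), (Ivy, 33, Echo, 10), (Ivy, 33, Echo, 18), (Ivy, 33, Echo, 36), (Vic, 25, Argo, 16)} (3 duplicate(s) eliminated).
Apply σ_{aid ≠ 16}; surviving tuples: {(Gus, 22, Beta, 11), (Gus, 22, Beta, 23), (Gus, 22, Beta, 28), (Gus, 7, Atlas, 11), (Gus, 7, Atlas, 23), (Gus, 7, Atlas, 28), (Ivy, 28, Echo, 10), (Ivy, 28, Echo, 18), (Ivy, 28, Echo, 36), (Ivy, 33, Echo, 10), (Ivy, 33, Echo, 18), (Ivy, 33, Echo, 36)}
π_{aid, aname} gives {(10, Ivy), (11, Gus), (18, Ivy), (23, Gus), (28, Gus), (36, Ivy)} (6 duplicate(s) eliminated).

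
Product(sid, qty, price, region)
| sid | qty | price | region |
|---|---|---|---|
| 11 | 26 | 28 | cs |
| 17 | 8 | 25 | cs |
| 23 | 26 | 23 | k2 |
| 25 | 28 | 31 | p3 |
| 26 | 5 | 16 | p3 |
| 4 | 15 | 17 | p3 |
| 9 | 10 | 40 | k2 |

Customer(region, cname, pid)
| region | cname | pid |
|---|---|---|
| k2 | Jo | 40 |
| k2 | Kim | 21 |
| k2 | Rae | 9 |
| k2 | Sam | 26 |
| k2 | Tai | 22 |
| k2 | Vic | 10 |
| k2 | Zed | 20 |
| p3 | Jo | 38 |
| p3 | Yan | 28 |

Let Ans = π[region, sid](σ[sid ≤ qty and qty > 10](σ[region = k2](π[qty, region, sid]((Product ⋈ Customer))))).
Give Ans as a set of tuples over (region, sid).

Joining Product and Customer on region yields {(23, 26, 23, k2, Jo, 40), (23, 26, 23, k2, Kim, 21), (23, 26, 23, k2, Rae, 9), (23, 26, 23, k2, Sam, 26), (23, 26, 23, k2, Tai, 22), (23, 26, 23, k2, Vic, 10), (23, 26, 23, k2, Zed, 20), (25, 28, 31, p3, Jo, 38), (25, 28, 31, p3, Yan, 28), (26, 5, 16, p3, Jo, 38), (26, 5, 16, p3, Yan, 28), (4, 15, 17, p3, Jo, 38), (4, 15, 17, p3, Yan, 28), (9, 10, 40, k2, Jo, 40), (9, 10, 40, k2, Kim, 21), (9, 10, 40, k2, Rae, 9), (9, 10, 40, k2, Sam, 26), (9, 10, 40, k2, Tai, 22), (9, 10, 40, k2, Vic, 10), (9, 10, 40, k2, Zed, 20)}.
π[qty, region, sid]: project onto (qty, region, sid) (15 duplicate(s) eliminated) → {(10, k2, 9), (15, p3, 4), (26, k2, 23), (28, p3, 25), (5, p3, 26)}
Apply σ_{region = k2}; surviving tuples: {(10, k2, 9), (26, k2, 23)}
Apply σ_{sid ≤ qty and qty > 10}; surviving tuples: {(26, k2, 23)}
π[region, sid]: project onto (region, sid) → {(k2, 23)}

{(k2, 23)}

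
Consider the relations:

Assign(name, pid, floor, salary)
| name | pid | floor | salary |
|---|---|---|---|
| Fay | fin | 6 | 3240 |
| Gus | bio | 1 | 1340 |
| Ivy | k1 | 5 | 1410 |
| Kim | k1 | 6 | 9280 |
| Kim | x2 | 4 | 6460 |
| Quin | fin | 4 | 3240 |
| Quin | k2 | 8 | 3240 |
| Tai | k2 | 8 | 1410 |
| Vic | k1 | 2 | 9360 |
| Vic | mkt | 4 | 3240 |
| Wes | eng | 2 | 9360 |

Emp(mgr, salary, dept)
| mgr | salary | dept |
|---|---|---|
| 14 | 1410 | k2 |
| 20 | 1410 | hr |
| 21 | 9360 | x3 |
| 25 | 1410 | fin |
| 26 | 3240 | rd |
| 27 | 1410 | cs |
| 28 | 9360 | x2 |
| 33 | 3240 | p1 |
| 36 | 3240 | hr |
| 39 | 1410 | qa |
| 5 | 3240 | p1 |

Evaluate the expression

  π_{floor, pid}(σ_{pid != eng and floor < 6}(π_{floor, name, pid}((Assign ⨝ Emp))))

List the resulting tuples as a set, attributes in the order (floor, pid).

{(2, k1), (4, fin), (4, mkt), (5, k1)}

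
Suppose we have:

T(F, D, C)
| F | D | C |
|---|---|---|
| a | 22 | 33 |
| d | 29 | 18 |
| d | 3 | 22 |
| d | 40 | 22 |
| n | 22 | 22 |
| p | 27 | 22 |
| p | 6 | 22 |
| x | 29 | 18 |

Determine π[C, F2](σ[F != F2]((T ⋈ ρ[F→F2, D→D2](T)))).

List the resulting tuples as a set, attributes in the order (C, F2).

{(18, d), (18, x), (22, d), (22, n), (22, p)}

ρ[F→F2, D→D2]: schema becomes (F2, D2, C); tuples unchanged.
T ⋈ ρ[F→F2, D→D2](T) (natural join on C): {(a, 22, 33, a, 22), (d, 29, 18, d, 29), (d, 29, 18, x, 29), (d, 3, 22, d, 3), (d, 3, 22, d, 40), (d, 3, 22, n, 22), (d, 3, 22, p, 27), (d, 3, 22, p, 6), (d, 40, 22, d, 3), (d, 40, 22, d, 40), (d, 40, 22, n, 22), (d, 40, 22, p, 27), (d, 40, 22, p, 6), (n, 22, 22, d, 3), (n, 22, 22, d, 40), (n, 22, 22, n, 22), (n, 22, 22, p, 27), (n, 22, 22, p, 6), (p, 27, 22, d, 3), (p, 27, 22, d, 40), (p, 27, 22, n, 22), (p, 27, 22, p, 27), (p, 27, 22, p, 6), (p, 6, 22, d, 3), (p, 6, 22, d, 40), (p, 6, 22, n, 22), (p, 6, 22, p, 27), (p, 6, 22, p, 6), (x, 29, 18, d, 29), (x, 29, 18, x, 29)}
Selection F != F2: {(d, 29, 18, x, 29), (d, 3, 22, n, 22), (d, 3, 22, p, 27), (d, 3, 22, p, 6), (d, 40, 22, n, 22), (d, 40, 22, p, 27), (d, 40, 22, p, 6), (n, 22, 22, d, 3), (n, 22, 22, d, 40), (n, 22, 22, p, 27), (n, 22, 22, p, 6), (p, 27, 22, d, 3), (p, 27, 22, d, 40), (p, 27, 22, n, 22), (p, 6, 22, d, 3), (p, 6, 22, d, 40), (p, 6, 22, n, 22), (x, 29, 18, d, 29)}
Projecting to C, F2 (13 duplicate(s) eliminated): {(18, d), (18, x), (22, d), (22, n), (22, p)}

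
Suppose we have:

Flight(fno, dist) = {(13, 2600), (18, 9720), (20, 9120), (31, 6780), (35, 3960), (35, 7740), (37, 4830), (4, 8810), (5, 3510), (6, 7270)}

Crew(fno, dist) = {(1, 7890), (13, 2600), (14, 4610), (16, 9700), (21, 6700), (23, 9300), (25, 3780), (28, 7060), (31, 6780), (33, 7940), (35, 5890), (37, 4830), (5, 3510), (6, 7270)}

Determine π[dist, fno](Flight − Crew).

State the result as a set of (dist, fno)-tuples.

{(3960, 35), (7740, 35), (8810, 4), (9120, 20), (9720, 18)}

Difference: {(13, 2600), (18, 9720), (20, 9120), (31, 6780), (35, 3960), (35, 7740), (37, 4830), (4, 8810), (5, 3510), (6, 7270)} with {(1, 7890), (13, 2600), (14, 4610), (16, 9700), (21, 6700), (23, 9300), (25, 3780), (28, 7060), (31, 6780), (33, 7940), (35, 5890), (37, 4830), (5, 3510), (6, 7270)} → {(18, 9720), (20, 9120), (35, 3960), (35, 7740), (4, 8810)}
π_{dist, fno} gives {(3960, 35), (7740, 35), (8810, 4), (9120, 20), (9720, 18)}.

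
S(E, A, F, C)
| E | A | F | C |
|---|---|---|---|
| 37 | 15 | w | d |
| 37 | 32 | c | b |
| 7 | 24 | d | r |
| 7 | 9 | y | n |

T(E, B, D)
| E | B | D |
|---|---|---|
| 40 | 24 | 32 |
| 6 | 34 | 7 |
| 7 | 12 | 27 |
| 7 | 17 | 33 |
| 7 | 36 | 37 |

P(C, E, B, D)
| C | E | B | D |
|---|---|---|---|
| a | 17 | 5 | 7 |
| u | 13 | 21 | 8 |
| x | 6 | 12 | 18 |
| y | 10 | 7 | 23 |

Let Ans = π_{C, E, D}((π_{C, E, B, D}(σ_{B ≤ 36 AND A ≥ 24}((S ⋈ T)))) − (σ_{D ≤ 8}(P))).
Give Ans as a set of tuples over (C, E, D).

{(r, 7, 27), (r, 7, 33), (r, 7, 37)}

S ⋈ T (natural join on E): {(7, 24, d, r, 12, 27), (7, 24, d, r, 17, 33), (7, 24, d, r, 36, 37), (7, 9, y, n, 12, 27), (7, 9, y, n, 17, 33), (7, 9, y, n, 36, 37)}
Apply σ_{B ≤ 36 AND A ≥ 24}; surviving tuples: {(7, 24, d, r, 12, 27), (7, 24, d, r, 17, 33), (7, 24, d, r, 36, 37)}
π_{C, E, B, D} gives {(r, 7, 12, 27), (r, 7, 17, 33), (r, 7, 36, 37)}.
Apply σ_{D ≤ 8}; surviving tuples: {(a, 17, 5, 7), (u, 13, 21, 8)}
Taking the difference: {(r, 7, 12, 27), (r, 7, 17, 33), (r, 7, 36, 37)}
π_{C, E, D} gives {(r, 7, 27), (r, 7, 33), (r, 7, 37)}.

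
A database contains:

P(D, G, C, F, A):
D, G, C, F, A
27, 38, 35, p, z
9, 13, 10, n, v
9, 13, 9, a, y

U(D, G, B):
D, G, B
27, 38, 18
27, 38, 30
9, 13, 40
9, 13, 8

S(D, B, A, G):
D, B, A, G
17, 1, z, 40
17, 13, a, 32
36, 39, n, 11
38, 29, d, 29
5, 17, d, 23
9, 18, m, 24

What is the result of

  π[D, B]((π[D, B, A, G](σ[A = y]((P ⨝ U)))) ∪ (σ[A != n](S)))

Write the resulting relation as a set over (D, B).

{(17, 1), (17, 13), (38, 29), (5, 17), (9, 18), (9, 40), (9, 8)}

Natural join on D, G: {(27, 38, 35, p, z, 18), (27, 38, 35, p, z, 30), (9, 13, 10, n, v, 40), (9, 13, 10, n, v, 8), (9, 13, 9, a, y, 40), (9, 13, 9, a, y, 8)}
Apply σ_{A = y}; surviving tuples: {(9, 13, 9, a, y, 40), (9, 13, 9, a, y, 8)}
π_{D, B, A, G} gives {(9, 40, y, 13), (9, 8, y, 13)}.
Apply σ_{A != n}; surviving tuples: {(17, 1, z, 40), (17, 13, a, 32), (38, 29, d, 29), (5, 17, d, 23), (9, 18, m, 24)}
Set union of the two operands is {(17, 1, z, 40), (17, 13, a, 32), (38, 29, d, 29), (5, 17, d, 23), (9, 18, m, 24), (9, 40, y, 13), (9, 8, y, 13)}.
π_{D, B} gives {(17, 1), (17, 13), (38, 29), (5, 17), (9, 18), (9, 40), (9, 8)}.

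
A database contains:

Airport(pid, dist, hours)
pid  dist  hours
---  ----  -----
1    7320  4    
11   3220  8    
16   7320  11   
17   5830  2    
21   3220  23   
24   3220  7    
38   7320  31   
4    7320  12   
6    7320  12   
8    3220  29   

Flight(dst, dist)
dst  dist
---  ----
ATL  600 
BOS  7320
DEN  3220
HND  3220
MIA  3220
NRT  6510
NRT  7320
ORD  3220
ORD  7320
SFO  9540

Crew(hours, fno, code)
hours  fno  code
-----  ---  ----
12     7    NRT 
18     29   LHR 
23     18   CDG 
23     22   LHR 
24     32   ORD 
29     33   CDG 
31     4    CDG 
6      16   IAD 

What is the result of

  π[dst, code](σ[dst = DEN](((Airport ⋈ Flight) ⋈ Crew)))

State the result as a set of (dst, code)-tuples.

Joining Airport and Flight on dist yields {(1, 7320, 4, BOS), (1, 7320, 4, NRT), (1, 7320, 4, ORD), (11, 3220, 8, DEN), (11, 3220, 8, HND), (11, 3220, 8, MIA), (11, 3220, 8, ORD), (16, 7320, 11, BOS), (16, 7320, 11, NRT), (16, 7320, 11, ORD), (21, 3220, 23, DEN), (21, 3220, 23, HND), (21, 3220, 23, MIA), (21, 3220, 23, ORD), (24, 3220, 7, DEN), (24, 3220, 7, HND), (24, 3220, 7, MIA), (24, 3220, 7, ORD), (38, 7320, 31, BOS), (38, 7320, 31, NRT), (38, 7320, 31, ORD), (4, 7320, 12, BOS), (4, 7320, 12, NRT), (4, 7320, 12, ORD), (6, 7320, 12, BOS), (6, 7320, 12, NRT), (6, 7320, 12, ORD), (8, 3220, 29, DEN), (8, 3220, 29, HND), (8, 3220, 29, MIA), (8, 3220, 29, ORD)}.
Joining (Airport ⋈ Flight) and Crew on hours yields {(21, 3220, 23, DEN, 18, CDG), (21, 3220, 23, DEN, 22, LHR), (21, 3220, 23, HND, 18, CDG), (21, 3220, 23, HND, 22, LHR), (21, 3220, 23, MIA, 18, CDG), (21, 3220, 23, MIA, 22, LHR), (21, 3220, 23, ORD, 18, CDG), (21, 3220, 23, ORD, 22, LHR), (38, 7320, 31, BOS, 4, CDG), (38, 7320, 31, NRT, 4, CDG), (38, 7320, 31, ORD, 4, CDG), (4, 7320, 12, BOS, 7, NRT), (4, 7320, 12, NRT, 7, NRT), (4, 7320, 12, ORD, 7, NRT), (6, 7320, 12, BOS, 7, NRT), (6, 7320, 12, NRT, 7, NRT), (6, 7320, 12, ORD, 7, NRT), (8, 3220, 29, DEN, 33, CDG), (8, 3220, 29, HND, 33, CDG), (8, 3220, 29, MIA, 33, CDG), (8, 3220, 29, ORD, 33, CDG)}.
Filtering on dst = DEN leaves {(21, 3220, 23, DEN, 18, CDG), (21, 3220, 23, DEN, 22, LHR), (8, 3220, 29, DEN, 33, CDG)}.
π[dst, code]: project onto (dst, code) (1 duplicate(s) eliminated) → {(DEN, CDG), (DEN, LHR)}

{(DEN, CDG), (DEN, LHR)}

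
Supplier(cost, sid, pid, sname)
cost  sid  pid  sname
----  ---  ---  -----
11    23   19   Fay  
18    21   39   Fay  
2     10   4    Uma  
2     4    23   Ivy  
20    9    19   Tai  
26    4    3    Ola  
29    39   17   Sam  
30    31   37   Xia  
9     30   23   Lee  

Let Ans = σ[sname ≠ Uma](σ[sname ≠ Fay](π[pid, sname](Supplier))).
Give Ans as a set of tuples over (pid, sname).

π_{pid, sname} gives {(17, Sam), (19, Fay), (19, Tai), (23, Ivy), (23, Lee), (3, Ola), (37, Xia), (39, Fay), (4, Uma)}.
σ[sname ≠ Fay]: keep tuples satisfying sname ≠ Fay → {(17, Sam), (19, Tai), (23, Ivy), (23, Lee), (3, Ola), (37, Xia), (4, Uma)}
σ[sname ≠ Uma]: keep tuples satisfying sname ≠ Uma → {(17, Sam), (19, Tai), (23, Ivy), (23, Lee), (3, Ola), (37, Xia)}

{(17, Sam), (19, Tai), (23, Ivy), (23, Lee), (3, Ola), (37, Xia)}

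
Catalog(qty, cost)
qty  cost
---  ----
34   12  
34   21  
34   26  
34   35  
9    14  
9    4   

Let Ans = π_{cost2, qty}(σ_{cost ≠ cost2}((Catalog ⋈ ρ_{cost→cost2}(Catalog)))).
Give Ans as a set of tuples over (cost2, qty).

ρ[cost→cost2]: schema becomes (qty, cost2); tuples unchanged.
Catalog ⋈ ρ_{cost→cost2}(Catalog) (natural join on qty): {(34, 12, 12), (34, 12, 21), (34, 12, 26), (34, 12, 35), (34, 21, 12), (34, 21, 21), (34, 21, 26), (34, 21, 35), (34, 26, 12), (34, 26, 21), (34, 26, 26), (34, 26, 35), (34, 35, 12), (34, 35, 21), (34, 35, 26), (34, 35, 35), (9, 14, 14), (9, 14, 4), (9, 4, 14), (9, 4, 4)}
σ[cost ≠ cost2]: keep tuples satisfying cost ≠ cost2 → {(34, 12, 21), (34, 12, 26), (34, 12, 35), (34, 21, 12), (34, 21, 26), (34, 21, 35), (34, 26, 12), (34, 26, 21), (34, 26, 35), (34, 35, 12), (34, 35, 21), (34, 35, 26), (9, 14, 4), (9, 4, 14)}
π[cost2, qty]: project onto (cost2, qty) (8 duplicate(s) eliminated) → {(12, 34), (14, 9), (21, 34), (26, 34), (35, 34), (4, 9)}

{(12, 34), (14, 9), (21, 34), (26, 34), (35, 34), (4, 9)}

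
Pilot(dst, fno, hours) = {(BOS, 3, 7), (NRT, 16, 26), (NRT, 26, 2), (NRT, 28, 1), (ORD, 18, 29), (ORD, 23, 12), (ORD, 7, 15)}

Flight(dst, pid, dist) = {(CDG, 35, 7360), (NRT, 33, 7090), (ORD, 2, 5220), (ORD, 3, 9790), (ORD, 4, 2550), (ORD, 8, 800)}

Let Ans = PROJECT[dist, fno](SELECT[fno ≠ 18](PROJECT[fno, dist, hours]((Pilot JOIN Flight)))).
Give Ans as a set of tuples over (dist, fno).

Pilot ⋈ Flight (natural join on dst): {(NRT, 16, 26, 33, 7090), (NRT, 26, 2, 33, 7090), (NRT, 28, 1, 33, 7090), (ORD, 18, 29, 2, 5220), (ORD, 18, 29, 3, 9790), (ORD, 18, 29, 4, 2550), (ORD, 18, 29, 8, 800), (ORD, 23, 12, 2, 5220), (ORD, 23, 12, 3, 9790), (ORD, 23, 12, 4, 2550), (ORD, 23, 12, 8, 800), (ORD, 7, 15, 2, 5220), (ORD, 7, 15, 3, 9790), (ORD, 7, 15, 4, 2550), (ORD, 7, 15, 8, 800)}
π[fno, dist, hours]: project onto (fno, dist, hours) → {(16, 7090, 26), (18, 2550, 29), (18, 5220, 29), (18, 800, 29), (18, 9790, 29), (23, 2550, 12), (23, 5220, 12), (23, 800, 12), (23, 9790, 12), (26, 7090, 2), (28, 7090, 1), (7, 2550, 15), (7, 5220, 15), (7, 800, 15), (7, 9790, 15)}
Filtering on fno ≠ 18 leaves {(16, 7090, 26), (23, 2550, 12), (23, 5220, 12), (23, 800, 12), (23, 9790, 12), (26, 7090, 2), (28, 7090, 1), (7, 2550, 15), (7, 5220, 15), (7, 800, 15), (7, 9790, 15)}.
π[dist, fno]: project onto (dist, fno) → {(2550, 23), (2550, 7), (5220, 23), (5220, 7), (7090, 16), (7090, 26), (7090, 28), (800, 23), (800, 7), (9790, 23), (9790, 7)}

{(2550, 23), (2550, 7), (5220, 23), (5220, 7), (7090, 16), (7090, 26), (7090, 28), (800, 23), (800, 7), (9790, 23), (9790, 7)}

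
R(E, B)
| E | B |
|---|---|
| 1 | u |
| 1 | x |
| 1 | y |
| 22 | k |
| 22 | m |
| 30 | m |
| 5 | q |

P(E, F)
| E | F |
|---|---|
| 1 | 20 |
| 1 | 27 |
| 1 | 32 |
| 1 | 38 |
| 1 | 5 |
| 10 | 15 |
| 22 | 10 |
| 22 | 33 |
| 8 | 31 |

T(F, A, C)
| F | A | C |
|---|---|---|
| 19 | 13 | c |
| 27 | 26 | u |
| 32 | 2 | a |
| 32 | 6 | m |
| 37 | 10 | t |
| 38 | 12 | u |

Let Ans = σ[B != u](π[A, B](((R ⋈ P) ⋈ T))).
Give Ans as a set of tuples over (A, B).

Natural join on E: {(1, u, 20), (1, u, 27), (1, u, 32), (1, u, 38), (1, u, 5), (1, x, 20), (1, x, 27), (1, x, 32), (1, x, 38), (1, x, 5), (1, y, 20), (1, y, 27), (1, y, 32), (1, y, 38), (1, y, 5), (22, k, 10), (22, k, 33), (22, m, 10), (22, m, 33)}
Natural join on F: {(1, u, 27, 26, u), (1, u, 32, 2, a), (1, u, 32, 6, m), (1, u, 38, 12, u), (1, x, 27, 26, u), (1, x, 32, 2, a), (1, x, 32, 6, m), (1, x, 38, 12, u), (1, y, 27, 26, u), (1, y, 32, 2, a), (1, y, 32, 6, m), (1, y, 38, 12, u)}
Projecting to A, B: {(12, u), (12, x), (12, y), (2, u), (2, x), (2, y), (26, u), (26, x), (26, y), (6, u), (6, x), (6, y)}
Apply σ_{B != u}; surviving tuples: {(12, x), (12, y), (2, x), (2, y), (26, x), (26, y), (6, x), (6, y)}

{(12, x), (12, y), (2, x), (2, y), (26, x), (26, y), (6, x), (6, y)}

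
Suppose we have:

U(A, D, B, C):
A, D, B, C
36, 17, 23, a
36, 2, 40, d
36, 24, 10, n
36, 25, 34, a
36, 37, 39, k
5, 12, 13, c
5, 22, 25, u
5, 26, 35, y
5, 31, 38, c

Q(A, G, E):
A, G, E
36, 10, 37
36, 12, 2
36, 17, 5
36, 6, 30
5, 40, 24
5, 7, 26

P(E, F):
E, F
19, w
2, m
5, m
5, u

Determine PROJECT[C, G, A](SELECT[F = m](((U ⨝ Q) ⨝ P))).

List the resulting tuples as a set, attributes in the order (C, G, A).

Natural join on A: {(36, 17, 23, a, 10, 37), (36, 17, 23, a, 12, 2), (36, 17, 23, a, 17, 5), (36, 17, 23, a, 6, 30), (36, 2, 40, d, 10, 37), (36, 2, 40, d, 12, 2), (36, 2, 40, d, 17, 5), (36, 2, 40, d, 6, 30), (36, 24, 10, n, 10, 37), (36, 24, 10, n, 12, 2), (36, 24, 10, n, 17, 5), (36, 24, 10, n, 6, 30), (36, 25, 34, a, 10, 37), (36, 25, 34, a, 12, 2), (36, 25, 34, a, 17, 5), (36, 25, 34, a, 6, 30), (36, 37, 39, k, 10, 37), (36, 37, 39, k, 12, 2), (36, 37, 39, k, 17, 5), (36, 37, 39, k, 6, 30), (5, 12, 13, c, 40, 24), (5, 12, 13, c, 7, 26), (5, 22, 25, u, 40, 24), (5, 22, 25, u, 7, 26), (5, 26, 35, y, 40, 24), (5, 26, 35, y, 7, 26), (5, 31, 38, c, 40, 24), (5, 31, 38, c, 7, 26)}
Natural join on E: {(36, 17, 23, a, 12, 2, m), (36, 17, 23, a, 17, 5, m), (36, 17, 23, a, 17, 5, u), (36, 2, 40, d, 12, 2, m), (36, 2, 40, d, 17, 5, m), (36, 2, 40, d, 17, 5, u), (36, 24, 10, n, 12, 2, m), (36, 24, 10, n, 17, 5, m), (36, 24, 10, n, 17, 5, u), (36, 25, 34, a, 12, 2, m), (36, 25, 34, a, 17, 5, m), (36, 25, 34, a, 17, 5, u), (36, 37, 39, k, 12, 2, m), (36, 37, 39, k, 17, 5, m), (36, 37, 39, k, 17, 5, u)}
Selection F = m: {(36, 17, 23, a, 12, 2, m), (36, 17, 23, a, 17, 5, m), (36, 2, 40, d, 12, 2, m), (36, 2, 40, d, 17, 5, m), (36, 24, 10, n, 12, 2, m), (36, 24, 10, n, 17, 5, m), (36, 25, 34, a, 12, 2, m), (36, 25, 34, a, 17, 5, m), (36, 37, 39, k, 12, 2, m), (36, 37, 39, k, 17, 5, m)}
Keep only column(s) C, G, A (2 duplicate(s) eliminated): {(a, 12, 36), (a, 17, 36), (d, 12, 36), (d, 17, 36), (k, 12, 36), (k, 17, 36), (n, 12, 36), (n, 17, 36)}

{(a, 12, 36), (a, 17, 36), (d, 12, 36), (d, 17, 36), (k, 12, 36), (k, 17, 36), (n, 12, 36), (n, 17, 36)}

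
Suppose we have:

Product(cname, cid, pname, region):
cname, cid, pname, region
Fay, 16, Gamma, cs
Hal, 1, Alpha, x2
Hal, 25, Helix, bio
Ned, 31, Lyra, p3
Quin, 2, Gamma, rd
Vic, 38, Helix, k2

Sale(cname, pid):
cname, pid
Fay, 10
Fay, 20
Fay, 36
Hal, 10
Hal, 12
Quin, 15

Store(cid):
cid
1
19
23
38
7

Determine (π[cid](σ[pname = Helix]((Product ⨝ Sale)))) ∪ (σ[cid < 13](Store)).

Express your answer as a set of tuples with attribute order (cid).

Joining Product and Sale on cname yields {(Fay, 16, Gamma, cs, 10), (Fay, 16, Gamma, cs, 20), (Fay, 16, Gamma, cs, 36), (Hal, 1, Alpha, x2, 10), (Hal, 1, Alpha, x2, 12), (Hal, 25, Helix, bio, 10), (Hal, 25, Helix, bio, 12), (Quin, 2, Gamma, rd, 15)}.
Selection pname = Helix: {(Hal, 25, Helix, bio, 10), (Hal, 25, Helix, bio, 12)}
π[cid]: project onto (cid) (1 duplicate(s) eliminated) → {25}
Selection cid < 13: {1, 7}
Union: {25} with {1, 7} → {1, 25, 7}

{1, 25, 7}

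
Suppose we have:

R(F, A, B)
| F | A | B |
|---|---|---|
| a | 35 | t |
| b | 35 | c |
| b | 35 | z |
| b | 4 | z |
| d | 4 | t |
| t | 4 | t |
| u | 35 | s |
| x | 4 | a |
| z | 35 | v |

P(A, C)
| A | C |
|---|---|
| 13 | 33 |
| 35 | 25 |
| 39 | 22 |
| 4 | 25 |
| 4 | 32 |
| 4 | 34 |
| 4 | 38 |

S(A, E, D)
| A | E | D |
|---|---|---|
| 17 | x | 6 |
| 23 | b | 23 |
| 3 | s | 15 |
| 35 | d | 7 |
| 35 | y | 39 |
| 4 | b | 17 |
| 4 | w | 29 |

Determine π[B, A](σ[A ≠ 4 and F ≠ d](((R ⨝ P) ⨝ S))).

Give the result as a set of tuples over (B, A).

{(c, 35), (s, 35), (t, 35), (v, 35), (z, 35)}

Natural join on A: {(a, 35, t, 25), (b, 35, c, 25), (b, 35, z, 25), (b, 4, z, 25), (b, 4, z, 32), (b, 4, z, 34), (b, 4, z, 38), (d, 4, t, 25), (d, 4, t, 32), (d, 4, t, 34), (d, 4, t, 38), (t, 4, t, 25), (t, 4, t, 32), (t, 4, t, 34), (t, 4, t, 38), (u, 35, s, 25), (x, 4, a, 25), (x, 4, a, 32), (x, 4, a, 34), (x, 4, a, 38), (z, 35, v, 25)}
Natural join on A: {(a, 35, t, 25, d, 7), (a, 35, t, 25, y, 39), (b, 35, c, 25, d, 7), (b, 35, c, 25, y, 39), (b, 35, z, 25, d, 7), (b, 35, z, 25, y, 39), (b, 4, z, 25, b, 17), (b, 4, z, 25, w, 29), (b, 4, z, 32, b, 17), (b, 4, z, 32, w, 29), (b, 4, z, 34, b, 17), (b, 4, z, 34, w, 29), (b, 4, z, 38, b, 17), (b, 4, z, 38, w, 29), (d, 4, t, 25, b, 17), (d, 4, t, 25, w, 29), (d, 4, t, 32, b, 17), (d, 4, t, 32, w, 29), (d, 4, t, 34, b, 17), (d, 4, t, 34, w, 29), (d, 4, t, 38, b, 17), (d, 4, t, 38, w, 29), (t, 4, t, 25, b, 17), (t, 4, t, 25, w, 29), (t, 4, t, 32, b, 17), (t, 4, t, 32, w, 29), (t, 4, t, 34, b, 17), (t, 4, t, 34, w, 29), (t, 4, t, 38, b, 17), (t, 4, t, 38, w, 29), (u, 35, s, 25, d, 7), (u, 35, s, 25, y, 39), (x, 4, a, 25, b, 17), (x, 4, a, 25, w, 29), (x, 4, a, 32, b, 17), (x, 4, a, 32, w, 29), (x, 4, a, 34, b, 17), (x, 4, a, 34, w, 29), (x, 4, a, 38, b, 17), (x, 4, a, 38, w, 29), (z, 35, v, 25, d, 7), (z, 35, v, 25, y, 39)}
Filtering on A ≠ 4 and F ≠ d leaves {(a, 35, t, 25, d, 7), (a, 35, t, 25, y, 39), (b, 35, c, 25, d, 7), (b, 35, c, 25, y, 39), (b, 35, z, 25, d, 7), (b, 35, z, 25, y, 39), (u, 35, s, 25, d, 7), (u, 35, s, 25, y, 39), (z, 35, v, 25, d, 7), (z, 35, v, 25, y, 39)}.
Keep only column(s) B, A (5 duplicate(s) eliminated): {(c, 35), (s, 35), (t, 35), (v, 35), (z, 35)}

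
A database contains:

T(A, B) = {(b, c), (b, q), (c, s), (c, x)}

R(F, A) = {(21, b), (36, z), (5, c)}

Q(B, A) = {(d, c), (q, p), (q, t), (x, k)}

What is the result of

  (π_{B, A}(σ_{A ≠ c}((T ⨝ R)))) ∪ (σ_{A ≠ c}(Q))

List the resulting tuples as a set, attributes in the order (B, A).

{(c, b), (q, b), (q, p), (q, t), (x, k)}

Natural join on A: {(b, c, 21), (b, q, 21), (c, s, 5), (c, x, 5)}
Filtering on A ≠ c leaves {(b, c, 21), (b, q, 21)}.
Projecting to B, A: {(c, b), (q, b)}
Filtering on A ≠ c leaves {(q, p), (q, t), (x, k)}.
Taking the union: {(c, b), (q, b), (q, p), (q, t), (x, k)}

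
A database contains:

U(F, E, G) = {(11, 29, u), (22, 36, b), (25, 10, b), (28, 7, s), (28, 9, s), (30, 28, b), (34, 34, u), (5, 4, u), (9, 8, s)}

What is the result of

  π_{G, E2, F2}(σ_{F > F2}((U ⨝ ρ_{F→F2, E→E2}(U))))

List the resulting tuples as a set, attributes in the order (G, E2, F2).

ρ[F→F2, E→E2]: schema becomes (F2, E2, G); tuples unchanged.
Natural join on G: {(11, 29, u, 11, 29), (11, 29, u, 34, 34), (11, 29, u, 5, 4), (22, 36, b, 22, 36), (22, 36, b, 25, 10), (22, 36, b, 30, 28), (25, 10, b, 22, 36), (25, 10, b, 25, 10), (25, 10, b, 30, 28), (28, 7, s, 28, 7), (28, 7, s, 28, 9), (28, 7, s, 9, 8), (28, 9, s, 28, 7), (28, 9, s, 28, 9), (28, 9, s, 9, 8), (30, 28, b, 22, 36), (30, 28, b, 25, 10), (30, 28, b, 30, 28), (34, 34, u, 11, 29), (34, 34, u, 34, 34), (34, 34, u, 5, 4), (5, 4, u, 11, 29), (5, 4, u, 34, 34), (5, 4, u, 5, 4), (9, 8, s, 28, 7), (9, 8, s, 28, 9), (9, 8, s, 9, 8)}
Selection F > F2: {(11, 29, u, 5, 4), (25, 10, b, 22, 36), (28, 7, s, 9, 8), (28, 9, s, 9, 8), (30, 28, b, 22, 36), (30, 28, b, 25, 10), (34, 34, u, 11, 29), (34, 34, u, 5, 4)}
Keep only column(s) G, E2, F2 (3 duplicate(s) eliminated): {(b, 10, 25), (b, 36, 22), (s, 8, 9), (u, 29, 11), (u, 4, 5)}

{(b, 10, 25), (b, 36, 22), (s, 8, 9), (u, 29, 11), (u, 4, 5)}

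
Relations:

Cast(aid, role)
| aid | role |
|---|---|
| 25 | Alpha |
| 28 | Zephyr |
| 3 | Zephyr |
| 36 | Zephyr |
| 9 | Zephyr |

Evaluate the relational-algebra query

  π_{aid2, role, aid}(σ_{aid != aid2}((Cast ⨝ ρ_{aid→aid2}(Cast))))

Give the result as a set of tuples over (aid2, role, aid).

{(28, Zephyr, 3), (28, Zephyr, 36), (28, Zephyr, 9), (3, Zephyr, 28), (3, Zephyr, 36), (3, Zephyr, 9), (36, Zephyr, 28), (36, Zephyr, 3), (36, Zephyr, 9), (9, Zephyr, 28), (9, Zephyr, 3), (9, Zephyr, 36)}

ρ[aid→aid2]: schema becomes (aid2, role); tuples unchanged.
Natural join on role: {(25, Alpha, 25), (28, Zephyr, 28), (28, Zephyr, 3), (28, Zephyr, 36), (28, Zephyr, 9), (3, Zephyr, 28), (3, Zephyr, 3), (3, Zephyr, 36), (3, Zephyr, 9), (36, Zephyr, 28), (36, Zephyr, 3), (36, Zephyr, 36), (36, Zephyr, 9), (9, Zephyr, 28), (9, Zephyr, 3), (9, Zephyr, 36), (9, Zephyr, 9)}
σ[aid != aid2]: keep tuples satisfying aid != aid2 → {(28, Zephyr, 3), (28, Zephyr, 36), (28, Zephyr, 9), (3, Zephyr, 28), (3, Zephyr, 36), (3, Zephyr, 9), (36, Zephyr, 28), (36, Zephyr, 3), (36, Zephyr, 9), (9, Zephyr, 28), (9, Zephyr, 3), (9, Zephyr, 36)}
Keep only column(s) aid2, role, aid: {(28, Zephyr, 3), (28, Zephyr, 36), (28, Zephyr, 9), (3, Zephyr, 28), (3, Zephyr, 36), (3, Zephyr, 9), (36, Zephyr, 28), (36, Zephyr, 3), (36, Zephyr, 9), (9, Zephyr, 28), (9, Zephyr, 3), (9, Zephyr, 36)}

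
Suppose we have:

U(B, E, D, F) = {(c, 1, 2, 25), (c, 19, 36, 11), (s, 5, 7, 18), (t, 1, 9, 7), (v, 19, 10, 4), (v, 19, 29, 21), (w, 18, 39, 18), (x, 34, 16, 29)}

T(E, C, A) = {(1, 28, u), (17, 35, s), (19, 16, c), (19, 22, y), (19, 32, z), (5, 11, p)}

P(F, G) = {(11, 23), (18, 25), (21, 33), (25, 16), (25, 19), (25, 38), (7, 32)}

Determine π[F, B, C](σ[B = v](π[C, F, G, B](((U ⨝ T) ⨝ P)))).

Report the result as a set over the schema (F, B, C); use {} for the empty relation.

Natural join on E: {(c, 1, 2, 25, 28, u), (c, 19, 36, 11, 16, c), (c, 19, 36, 11, 22, y), (c, 19, 36, 11, 32, z), (s, 5, 7, 18, 11, p), (t, 1, 9, 7, 28, u), (v, 19, 10, 4, 16, c), (v, 19, 10, 4, 22, y), (v, 19, 10, 4, 32, z), (v, 19, 29, 21, 16, c), (v, 19, 29, 21, 22, y), (v, 19, 29, 21, 32, z)}
Natural join on F: {(c, 1, 2, 25, 28, u, 16), (c, 1, 2, 25, 28, u, 19), (c, 1, 2, 25, 28, u, 38), (c, 19, 36, 11, 16, c, 23), (c, 19, 36, 11, 22, y, 23), (c, 19, 36, 11, 32, z, 23), (s, 5, 7, 18, 11, p, 25), (t, 1, 9, 7, 28, u, 32), (v, 19, 29, 21, 16, c, 33), (v, 19, 29, 21, 22, y, 33), (v, 19, 29, 21, 32, z, 33)}
π_{C, F, G, B} gives {(11, 18, 25, s), (16, 11, 23, c), (16, 21, 33, v), (22, 11, 23, c), (22, 21, 33, v), (28, 25, 16, c), (28, 25, 19, c), (28, 25, 38, c), (28, 7, 32, t), (32, 11, 23, c), (32, 21, 33, v)}.
Selection B = v: {(16, 21, 33, v), (22, 21, 33, v), (32, 21, 33, v)}
π_{F, B, C} gives {(21, v, 16), (21, v, 22), (21, v, 32)}.

{(21, v, 16), (21, v, 22), (21, v, 32)}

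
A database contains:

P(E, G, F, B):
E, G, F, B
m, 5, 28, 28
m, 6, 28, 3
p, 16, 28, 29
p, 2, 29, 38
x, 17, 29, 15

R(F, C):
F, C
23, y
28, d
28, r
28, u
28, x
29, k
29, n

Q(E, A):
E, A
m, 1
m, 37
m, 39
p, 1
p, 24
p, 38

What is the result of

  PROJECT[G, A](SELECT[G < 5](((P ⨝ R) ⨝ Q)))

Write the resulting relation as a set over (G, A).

{(2, 1), (2, 24), (2, 38)}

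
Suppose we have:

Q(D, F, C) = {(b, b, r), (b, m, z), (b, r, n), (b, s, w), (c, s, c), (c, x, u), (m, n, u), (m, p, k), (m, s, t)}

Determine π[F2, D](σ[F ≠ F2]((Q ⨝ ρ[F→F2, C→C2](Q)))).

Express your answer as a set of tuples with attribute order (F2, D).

ρ[F→F2, C→C2]: schema becomes (D, F2, C2); tuples unchanged.
Natural join on D: {(b, b, r, b, r), (b, b, r, m, z), (b, b, r, r, n), (b, b, r, s, w), (b, m, z, b, r), (b, m, z, m, z), (b, m, z, r, n), (b, m, z, s, w), (b, r, n, b, r), (b, r, n, m, z), (b, r, n, r, n), (b, r, n, s, w), (b, s, w, b, r), (b, s, w, m, z), (b, s, w, r, n), (b, s, w, s, w), (c, s, c, s, c), (c, s, c, x, u), (c, x, u, s, c), (c, x, u, x, u), (m, n, u, n, u), (m, n, u, p, k), (m, n, u, s, t), (m, p, k, n, u), (m, p, k, p, k), (m, p, k, s, t), (m, s, t, n, u), (m, s, t, p, k), (m, s, t, s, t)}
Selection F ≠ F2: {(b, b, r, m, z), (b, b, r, r, n), (b, b, r, s, w), (b, m, z, b, r), (b, m, z, r, n), (b, m, z, s, w), (b, r, n, b, r), (b, r, n, m, z), (b, r, n, s, w), (b, s, w, b, r), (b, s, w, m, z), (b, s, w, r, n), (c, s, c, x, u), (c, x, u, s, c), (m, n, u, p, k), (m, n, u, s, t), (m, p, k, n, u), (m, p, k, s, t), (m, s, t, n, u), (m, s, t, p, k)}
π[F2, D]: project onto (F2, D) (11 duplicate(s) eliminated) → {(b, b), (m, b), (n, m), (p, m), (r, b), (s, b), (s, c), (s, m), (x, c)}

{(b, b), (m, b), (n, m), (p, m), (r, b), (s, b), (s, c), (s, m), (x, c)}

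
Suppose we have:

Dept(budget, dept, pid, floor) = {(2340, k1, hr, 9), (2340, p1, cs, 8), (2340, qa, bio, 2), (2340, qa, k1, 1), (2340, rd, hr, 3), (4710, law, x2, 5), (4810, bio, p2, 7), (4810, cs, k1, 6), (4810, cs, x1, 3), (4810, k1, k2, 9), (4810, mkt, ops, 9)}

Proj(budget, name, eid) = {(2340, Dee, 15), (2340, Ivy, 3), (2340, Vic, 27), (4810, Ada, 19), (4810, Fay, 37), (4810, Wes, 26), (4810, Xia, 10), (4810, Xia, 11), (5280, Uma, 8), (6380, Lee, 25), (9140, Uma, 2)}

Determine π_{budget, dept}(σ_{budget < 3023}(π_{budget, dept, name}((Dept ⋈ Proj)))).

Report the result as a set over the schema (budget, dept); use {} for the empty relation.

{(2340, k1), (2340, p1), (2340, qa), (2340, rd)}

Natural join on budget: {(2340, k1, hr, 9, Dee, 15), (2340, k1, hr, 9, Ivy, 3), (2340, k1, hr, 9, Vic, 27), (2340, p1, cs, 8, Dee, 15), (2340, p1, cs, 8, Ivy, 3), (2340, p1, cs, 8, Vic, 27), (2340, qa, bio, 2, Dee, 15), (2340, qa, bio, 2, Ivy, 3), (2340, qa, bio, 2, Vic, 27), (2340, qa, k1, 1, Dee, 15), (2340, qa, k1, 1, Ivy, 3), (2340, qa, k1, 1, Vic, 27), (2340, rd, hr, 3, Dee, 15), (2340, rd, hr, 3, Ivy, 3), (2340, rd, hr, 3, Vic, 27), (4810, bio, p2, 7, Ada, 19), (4810, bio, p2, 7, Fay, 37), (4810, bio, p2, 7, Wes, 26), (4810, bio, p2, 7, Xia, 10), (4810, bio, p2, 7, Xia, 11), (4810, cs, k1, 6, Ada, 19), (4810, cs, k1, 6, Fay, 37), (4810, cs, k1, 6, Wes, 26), (4810, cs, k1, 6, Xia, 10), (4810, cs, k1, 6, Xia, 11), (4810, cs, x1, 3, Ada, 19), (4810, cs, x1, 3, Fay, 37), (4810, cs, x1, 3, Wes, 26), (4810, cs, x1, 3, Xia, 10), (4810, cs, x1, 3, Xia, 11), (4810, k1, k2, 9, Ada, 19), (4810, k1, k2, 9, Fay, 37), (4810, k1, k2, 9, Wes, 26), (4810, k1, k2, 9, Xia, 10), (4810, k1, k2, 9, Xia, 11), (4810, mkt, ops, 9, Ada, 19), (4810, mkt, ops, 9, Fay, 37), (4810, mkt, ops, 9, Wes, 26), (4810, mkt, ops, 9, Xia, 10), (4810, mkt, ops, 9, Xia, 11)}
Keep only column(s) budget, dept, name (12 duplicate(s) eliminated): {(2340, k1, Dee), (2340, k1, Ivy), (2340, k1, Vic), (2340, p1, Dee), (2340, p1, Ivy), (2340, p1, Vic), (2340, qa, Dee), (2340, qa, Ivy), (2340, qa, Vic), (2340, rd, Dee), (2340, rd, Ivy), (2340, rd, Vic), (4810, bio, Ada), (4810, bio, Fay), (4810, bio, Wes), (4810, bio, Xia), (4810, cs, Ada), (4810, cs, Fay), (4810, cs, Wes), (4810, cs, Xia), (4810, k1, Ada), (4810, k1, Fay), (4810, k1, Wes), (4810, k1, Xia), (4810, mkt, Ada), (4810, mkt, Fay), (4810, mkt, Wes), (4810, mkt, Xia)}
Filtering on budget < 3023 leaves {(2340, k1, Dee), (2340, k1, Ivy), (2340, k1, Vic), (2340, p1, Dee), (2340, p1, Ivy), (2340, p1, Vic), (2340, qa, Dee), (2340, qa, Ivy), (2340, qa, Vic), (2340, rd, Dee), (2340, rd, Ivy), (2340, rd, Vic)}.
Keep only column(s) budget, dept (8 duplicate(s) eliminated): {(2340, k1), (2340, p1), (2340, qa), (2340, rd)}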